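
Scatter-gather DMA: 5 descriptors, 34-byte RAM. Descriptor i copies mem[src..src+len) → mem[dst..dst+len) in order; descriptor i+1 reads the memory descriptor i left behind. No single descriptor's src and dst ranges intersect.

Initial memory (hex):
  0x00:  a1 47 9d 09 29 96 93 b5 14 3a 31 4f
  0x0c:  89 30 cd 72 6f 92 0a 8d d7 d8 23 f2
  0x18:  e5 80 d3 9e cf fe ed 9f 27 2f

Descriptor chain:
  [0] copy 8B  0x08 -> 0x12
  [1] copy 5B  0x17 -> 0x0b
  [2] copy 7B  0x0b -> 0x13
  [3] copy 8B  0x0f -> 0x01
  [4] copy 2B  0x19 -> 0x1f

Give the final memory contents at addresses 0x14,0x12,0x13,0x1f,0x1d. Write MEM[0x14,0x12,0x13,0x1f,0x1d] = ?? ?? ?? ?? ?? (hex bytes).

MEM[0x14,0x12,0x13,0x1f,0x1d] = cd 14 30 92 fe

#0 dst[0x12+8] := {0x14,0x3a,0x31,0x4f,0x89,0x30,0xcd,0x72}
#1 dst[0x0b+5] := {0x30,0xcd,0x72,0xd3,0x9e}
#2 dst[0x13+7] := {0x30,0xcd,0x72,0xd3,0x9e,0x6f,0x92}
#3 dst[0x01+8] := {0x9e,0x6f,0x92,0x14,0x30,0xcd,0x72,0xd3}
#4 dst[0x1f+2] := {0x92,0xd3}
query mem[0x14]=0xcd, mem[0x12]=0x14, mem[0x13]=0x30, mem[0x1f]=0x92, mem[0x1d]=0xfe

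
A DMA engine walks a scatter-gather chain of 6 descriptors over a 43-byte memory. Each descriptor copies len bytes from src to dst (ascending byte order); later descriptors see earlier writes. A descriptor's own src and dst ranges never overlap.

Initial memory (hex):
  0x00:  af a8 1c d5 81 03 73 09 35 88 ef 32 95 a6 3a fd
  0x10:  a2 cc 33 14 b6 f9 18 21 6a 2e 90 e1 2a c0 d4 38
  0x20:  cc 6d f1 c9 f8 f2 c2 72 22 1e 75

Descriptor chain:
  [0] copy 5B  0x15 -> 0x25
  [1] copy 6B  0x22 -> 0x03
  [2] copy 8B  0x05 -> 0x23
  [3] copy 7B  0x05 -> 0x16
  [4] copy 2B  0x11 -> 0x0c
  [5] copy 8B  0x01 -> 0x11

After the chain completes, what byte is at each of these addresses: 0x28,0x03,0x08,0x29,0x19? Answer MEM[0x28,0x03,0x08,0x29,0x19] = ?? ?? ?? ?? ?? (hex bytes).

[0] 0x15->0x25 len=5 : f9 18 21 6a 2e
[1] 0x22->0x03 len=6 : f1 c9 f8 f9 18 21
[2] 0x05->0x23 len=8 : f8 f9 18 21 88 ef 32 95
[3] 0x05->0x16 len=7 : f8 f9 18 21 88 ef 32
[4] 0x11->0x0c len=2 : cc 33
[5] 0x01->0x11 len=8 : a8 1c f1 c9 f8 f9 18 21
query mem[0x28]=0xef, mem[0x03]=0xf1, mem[0x08]=0x21, mem[0x29]=0x32, mem[0x19]=0x21

MEM[0x28,0x03,0x08,0x29,0x19] = ef f1 21 32 21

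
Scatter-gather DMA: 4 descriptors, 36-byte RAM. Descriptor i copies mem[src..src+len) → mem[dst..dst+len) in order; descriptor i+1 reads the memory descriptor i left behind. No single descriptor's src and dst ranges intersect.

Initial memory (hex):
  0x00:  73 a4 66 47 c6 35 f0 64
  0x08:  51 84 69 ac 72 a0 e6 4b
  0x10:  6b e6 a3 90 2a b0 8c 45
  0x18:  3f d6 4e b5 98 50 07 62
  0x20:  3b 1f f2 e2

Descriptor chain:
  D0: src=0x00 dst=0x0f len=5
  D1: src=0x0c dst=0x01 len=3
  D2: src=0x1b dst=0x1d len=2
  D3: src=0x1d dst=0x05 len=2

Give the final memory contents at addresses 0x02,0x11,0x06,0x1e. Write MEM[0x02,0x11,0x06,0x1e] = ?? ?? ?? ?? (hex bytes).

[0] 0x00->0x0f len=5 : 73 a4 66 47 c6
[1] 0x0c->0x01 len=3 : 72 a0 e6
[2] 0x1b->0x1d len=2 : b5 98
[3] 0x1d->0x05 len=2 : b5 98
query mem[0x02]=0xa0, mem[0x11]=0x66, mem[0x06]=0x98, mem[0x1e]=0x98

MEM[0x02,0x11,0x06,0x1e] = a0 66 98 98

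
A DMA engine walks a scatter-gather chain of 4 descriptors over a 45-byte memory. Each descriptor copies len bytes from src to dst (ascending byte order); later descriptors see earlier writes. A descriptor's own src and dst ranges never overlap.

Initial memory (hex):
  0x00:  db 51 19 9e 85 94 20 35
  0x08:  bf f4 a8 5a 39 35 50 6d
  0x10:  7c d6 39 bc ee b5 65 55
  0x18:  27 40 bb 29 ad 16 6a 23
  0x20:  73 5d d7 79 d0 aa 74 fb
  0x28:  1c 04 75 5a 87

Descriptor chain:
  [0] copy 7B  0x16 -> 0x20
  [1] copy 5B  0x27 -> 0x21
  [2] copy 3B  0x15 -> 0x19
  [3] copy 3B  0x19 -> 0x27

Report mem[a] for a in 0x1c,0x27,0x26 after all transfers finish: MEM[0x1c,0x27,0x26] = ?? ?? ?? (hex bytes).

MEM[0x1c,0x27,0x26] = ad b5 ad

  after D0: wrote 7B at 0x20 = 65552740bb29ad
  after D1: wrote 5B at 0x21 = fb1c04755a
  after D2: wrote 3B at 0x19 = b56555
  after D3: wrote 3B at 0x27 = b56555
query mem[0x1c]=0xad, mem[0x27]=0xb5, mem[0x26]=0xad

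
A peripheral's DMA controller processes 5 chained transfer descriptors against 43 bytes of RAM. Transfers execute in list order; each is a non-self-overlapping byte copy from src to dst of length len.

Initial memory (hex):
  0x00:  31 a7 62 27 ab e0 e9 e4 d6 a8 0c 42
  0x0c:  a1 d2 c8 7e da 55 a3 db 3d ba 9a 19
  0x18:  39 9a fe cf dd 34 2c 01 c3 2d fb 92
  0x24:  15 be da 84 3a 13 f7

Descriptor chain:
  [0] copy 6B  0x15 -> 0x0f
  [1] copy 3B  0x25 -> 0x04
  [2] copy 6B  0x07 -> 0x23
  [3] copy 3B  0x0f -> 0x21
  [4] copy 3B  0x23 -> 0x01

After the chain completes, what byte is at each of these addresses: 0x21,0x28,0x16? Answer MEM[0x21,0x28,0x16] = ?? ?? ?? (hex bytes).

[0] 0x15->0x0f len=6 : ba 9a 19 39 9a fe
[1] 0x25->0x04 len=3 : be da 84
[2] 0x07->0x23 len=6 : e4 d6 a8 0c 42 a1
[3] 0x0f->0x21 len=3 : ba 9a 19
[4] 0x23->0x01 len=3 : 19 d6 a8
query mem[0x21]=0xba, mem[0x28]=0xa1, mem[0x16]=0x9a

MEM[0x21,0x28,0x16] = ba a1 9a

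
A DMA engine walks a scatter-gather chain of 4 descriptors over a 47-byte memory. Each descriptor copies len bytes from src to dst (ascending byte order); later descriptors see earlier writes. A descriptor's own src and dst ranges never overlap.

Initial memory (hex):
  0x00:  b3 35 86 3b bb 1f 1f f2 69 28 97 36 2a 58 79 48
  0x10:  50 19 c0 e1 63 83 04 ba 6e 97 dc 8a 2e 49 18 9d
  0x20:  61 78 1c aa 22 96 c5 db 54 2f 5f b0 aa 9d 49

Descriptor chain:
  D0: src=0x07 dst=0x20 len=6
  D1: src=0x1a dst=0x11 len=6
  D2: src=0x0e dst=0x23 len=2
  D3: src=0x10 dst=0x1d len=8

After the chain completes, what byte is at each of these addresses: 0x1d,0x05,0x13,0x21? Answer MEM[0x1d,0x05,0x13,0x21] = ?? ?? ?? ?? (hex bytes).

MEM[0x1d,0x05,0x13,0x21] = 50 1f 2e 49

D0: mem[0x20..0x25] <- [f2 69 28 97 36 2a]
D1: mem[0x11..0x16] <- [dc 8a 2e 49 18 9d]
D2: mem[0x23..0x24] <- [79 48]
D3: mem[0x1d..0x24] <- [50 dc 8a 2e 49 18 9d ba]
query mem[0x1d]=0x50, mem[0x05]=0x1f, mem[0x13]=0x2e, mem[0x21]=0x49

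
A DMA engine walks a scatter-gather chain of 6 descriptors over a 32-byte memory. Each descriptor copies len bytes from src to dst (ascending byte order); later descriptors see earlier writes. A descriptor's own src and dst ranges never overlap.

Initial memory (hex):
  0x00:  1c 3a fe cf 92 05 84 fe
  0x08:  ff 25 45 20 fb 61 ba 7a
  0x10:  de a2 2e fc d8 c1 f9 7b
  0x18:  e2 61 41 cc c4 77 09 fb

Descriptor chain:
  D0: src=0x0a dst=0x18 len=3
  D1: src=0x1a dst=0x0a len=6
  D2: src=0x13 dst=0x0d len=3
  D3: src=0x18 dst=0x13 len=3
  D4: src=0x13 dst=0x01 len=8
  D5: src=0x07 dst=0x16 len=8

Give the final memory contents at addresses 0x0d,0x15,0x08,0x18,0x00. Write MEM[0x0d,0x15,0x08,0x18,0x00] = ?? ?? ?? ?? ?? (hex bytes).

MEM[0x0d,0x15,0x08,0x18,0x00] = fc fb fb 25 1c

#0 dst[0x18+3] := {0x45,0x20,0xfb}
#1 dst[0x0a+6] := {0xfb,0xcc,0xc4,0x77,0x09,0xfb}
#2 dst[0x0d+3] := {0xfc,0xd8,0xc1}
#3 dst[0x13+3] := {0x45,0x20,0xfb}
#4 dst[0x01+8] := {0x45,0x20,0xfb,0xf9,0x7b,0x45,0x20,0xfb}
#5 dst[0x16+8] := {0x20,0xfb,0x25,0xfb,0xcc,0xc4,0xfc,0xd8}
query mem[0x0d]=0xfc, mem[0x15]=0xfb, mem[0x08]=0xfb, mem[0x18]=0x25, mem[0x00]=0x1c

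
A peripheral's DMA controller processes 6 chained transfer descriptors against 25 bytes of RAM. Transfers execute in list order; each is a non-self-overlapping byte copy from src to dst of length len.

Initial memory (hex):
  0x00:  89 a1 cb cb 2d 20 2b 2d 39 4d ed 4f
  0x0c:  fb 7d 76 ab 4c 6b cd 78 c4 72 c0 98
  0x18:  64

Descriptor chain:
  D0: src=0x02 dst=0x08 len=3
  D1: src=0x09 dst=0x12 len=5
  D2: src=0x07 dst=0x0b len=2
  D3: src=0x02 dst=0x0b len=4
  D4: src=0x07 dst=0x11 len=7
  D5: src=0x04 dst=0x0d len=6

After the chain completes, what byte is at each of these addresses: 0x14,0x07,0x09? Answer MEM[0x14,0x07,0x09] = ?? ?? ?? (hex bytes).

MEM[0x14,0x07,0x09] = 2d 2d cb

D0: mem[0x08..0x0a] <- [cb cb 2d]
D1: mem[0x12..0x16] <- [cb 2d 4f fb 7d]
D2: mem[0x0b..0x0c] <- [2d cb]
D3: mem[0x0b..0x0e] <- [cb cb 2d 20]
D4: mem[0x11..0x17] <- [2d cb cb 2d cb cb 2d]
D5: mem[0x0d..0x12] <- [2d 20 2b 2d cb cb]
query mem[0x14]=0x2d, mem[0x07]=0x2d, mem[0x09]=0xcb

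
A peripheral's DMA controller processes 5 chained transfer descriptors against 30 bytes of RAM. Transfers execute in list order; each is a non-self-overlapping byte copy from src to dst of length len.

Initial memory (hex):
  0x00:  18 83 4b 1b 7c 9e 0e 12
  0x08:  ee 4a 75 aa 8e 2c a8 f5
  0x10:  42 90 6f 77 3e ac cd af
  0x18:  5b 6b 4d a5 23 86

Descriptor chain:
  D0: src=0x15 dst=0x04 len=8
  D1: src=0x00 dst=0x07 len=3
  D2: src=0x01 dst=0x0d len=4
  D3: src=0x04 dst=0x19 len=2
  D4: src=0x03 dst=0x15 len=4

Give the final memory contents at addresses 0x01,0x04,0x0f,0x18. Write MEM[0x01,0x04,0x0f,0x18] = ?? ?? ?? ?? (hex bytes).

MEM[0x01,0x04,0x0f,0x18] = 83 ac 1b af

[0] 0x15->0x04 len=8 : ac cd af 5b 6b 4d a5 23
[1] 0x00->0x07 len=3 : 18 83 4b
[2] 0x01->0x0d len=4 : 83 4b 1b ac
[3] 0x04->0x19 len=2 : ac cd
[4] 0x03->0x15 len=4 : 1b ac cd af
query mem[0x01]=0x83, mem[0x04]=0xac, mem[0x0f]=0x1b, mem[0x18]=0xaf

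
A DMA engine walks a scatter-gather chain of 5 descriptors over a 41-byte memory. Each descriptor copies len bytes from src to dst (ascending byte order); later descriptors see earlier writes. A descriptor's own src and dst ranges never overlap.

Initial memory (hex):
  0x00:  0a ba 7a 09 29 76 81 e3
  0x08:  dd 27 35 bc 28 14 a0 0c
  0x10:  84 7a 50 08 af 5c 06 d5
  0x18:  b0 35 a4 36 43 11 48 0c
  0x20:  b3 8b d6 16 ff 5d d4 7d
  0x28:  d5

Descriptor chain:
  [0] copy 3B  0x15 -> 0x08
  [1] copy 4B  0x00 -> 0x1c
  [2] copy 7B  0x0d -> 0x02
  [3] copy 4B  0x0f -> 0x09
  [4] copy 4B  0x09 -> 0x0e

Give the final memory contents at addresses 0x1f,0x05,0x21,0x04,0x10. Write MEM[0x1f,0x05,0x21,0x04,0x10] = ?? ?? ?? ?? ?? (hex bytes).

MEM[0x1f,0x05,0x21,0x04,0x10] = 09 84 8b 0c 7a

#0 dst[0x08+3] := {0x5c,0x06,0xd5}
#1 dst[0x1c+4] := {0x0a,0xba,0x7a,0x09}
#2 dst[0x02+7] := {0x14,0xa0,0x0c,0x84,0x7a,0x50,0x08}
#3 dst[0x09+4] := {0x0c,0x84,0x7a,0x50}
#4 dst[0x0e+4] := {0x0c,0x84,0x7a,0x50}
query mem[0x1f]=0x09, mem[0x05]=0x84, mem[0x21]=0x8b, mem[0x04]=0x0c, mem[0x10]=0x7a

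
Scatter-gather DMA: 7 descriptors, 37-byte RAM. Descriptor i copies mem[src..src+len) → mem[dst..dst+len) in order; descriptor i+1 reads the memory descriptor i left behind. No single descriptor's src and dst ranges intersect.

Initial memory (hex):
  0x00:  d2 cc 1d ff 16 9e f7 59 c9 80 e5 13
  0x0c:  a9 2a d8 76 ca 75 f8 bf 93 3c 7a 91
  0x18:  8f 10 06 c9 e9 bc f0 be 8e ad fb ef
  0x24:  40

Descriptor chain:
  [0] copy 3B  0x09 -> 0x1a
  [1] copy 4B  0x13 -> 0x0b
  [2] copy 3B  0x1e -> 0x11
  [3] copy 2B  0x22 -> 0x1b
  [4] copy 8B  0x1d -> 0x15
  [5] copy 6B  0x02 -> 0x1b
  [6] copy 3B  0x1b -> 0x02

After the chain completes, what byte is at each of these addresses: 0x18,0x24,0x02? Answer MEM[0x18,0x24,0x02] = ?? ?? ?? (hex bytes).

MEM[0x18,0x24,0x02] = 8e 40 1d

  after D0: wrote 3B at 0x1a = 80e513
  after D1: wrote 4B at 0x0b = bf933c7a
  after D2: wrote 3B at 0x11 = f0be8e
  after D3: wrote 2B at 0x1b = fbef
  after D4: wrote 8B at 0x15 = bcf0be8eadfbef40
  after D5: wrote 6B at 0x1b = 1dff169ef759
  after D6: wrote 3B at 0x02 = 1dff16
query mem[0x18]=0x8e, mem[0x24]=0x40, mem[0x02]=0x1d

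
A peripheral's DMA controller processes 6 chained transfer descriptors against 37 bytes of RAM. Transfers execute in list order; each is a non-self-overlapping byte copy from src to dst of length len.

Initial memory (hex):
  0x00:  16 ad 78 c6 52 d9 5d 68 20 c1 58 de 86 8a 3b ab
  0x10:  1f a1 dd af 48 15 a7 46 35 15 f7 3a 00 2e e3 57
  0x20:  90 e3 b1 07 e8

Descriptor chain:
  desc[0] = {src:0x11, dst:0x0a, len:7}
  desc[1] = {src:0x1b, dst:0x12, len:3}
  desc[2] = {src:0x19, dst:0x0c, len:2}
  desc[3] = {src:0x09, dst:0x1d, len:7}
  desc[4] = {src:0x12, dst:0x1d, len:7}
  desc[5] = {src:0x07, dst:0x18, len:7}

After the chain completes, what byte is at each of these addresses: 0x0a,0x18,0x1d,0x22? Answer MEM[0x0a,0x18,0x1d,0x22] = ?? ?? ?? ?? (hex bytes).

MEM[0x0a,0x18,0x1d,0x22] = a1 68 15 46

#0 dst[0x0a+7] := {0xa1,0xdd,0xaf,0x48,0x15,0xa7,0x46}
#1 dst[0x12+3] := {0x3a,0x00,0x2e}
#2 dst[0x0c+2] := {0x15,0xf7}
#3 dst[0x1d+7] := {0xc1,0xa1,0xdd,0x15,0xf7,0x15,0xa7}
#4 dst[0x1d+7] := {0x3a,0x00,0x2e,0x15,0xa7,0x46,0x35}
#5 dst[0x18+7] := {0x68,0x20,0xc1,0xa1,0xdd,0x15,0xf7}
query mem[0x0a]=0xa1, mem[0x18]=0x68, mem[0x1d]=0x15, mem[0x22]=0x46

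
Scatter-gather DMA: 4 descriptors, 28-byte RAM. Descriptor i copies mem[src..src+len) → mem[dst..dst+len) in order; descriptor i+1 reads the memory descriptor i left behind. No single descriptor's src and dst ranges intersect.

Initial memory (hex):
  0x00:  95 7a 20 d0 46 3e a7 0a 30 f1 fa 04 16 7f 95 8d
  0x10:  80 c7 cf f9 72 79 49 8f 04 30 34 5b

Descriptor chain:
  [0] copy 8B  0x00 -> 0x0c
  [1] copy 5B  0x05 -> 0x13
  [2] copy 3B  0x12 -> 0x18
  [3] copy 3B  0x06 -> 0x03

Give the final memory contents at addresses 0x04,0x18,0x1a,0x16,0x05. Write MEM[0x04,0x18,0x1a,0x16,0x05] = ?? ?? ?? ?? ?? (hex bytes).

MEM[0x04,0x18,0x1a,0x16,0x05] = 0a a7 a7 30 30

D0: mem[0x0c..0x13] <- [95 7a 20 d0 46 3e a7 0a]
D1: mem[0x13..0x17] <- [3e a7 0a 30 f1]
D2: mem[0x18..0x1a] <- [a7 3e a7]
D3: mem[0x03..0x05] <- [a7 0a 30]
query mem[0x04]=0x0a, mem[0x18]=0xa7, mem[0x1a]=0xa7, mem[0x16]=0x30, mem[0x05]=0x30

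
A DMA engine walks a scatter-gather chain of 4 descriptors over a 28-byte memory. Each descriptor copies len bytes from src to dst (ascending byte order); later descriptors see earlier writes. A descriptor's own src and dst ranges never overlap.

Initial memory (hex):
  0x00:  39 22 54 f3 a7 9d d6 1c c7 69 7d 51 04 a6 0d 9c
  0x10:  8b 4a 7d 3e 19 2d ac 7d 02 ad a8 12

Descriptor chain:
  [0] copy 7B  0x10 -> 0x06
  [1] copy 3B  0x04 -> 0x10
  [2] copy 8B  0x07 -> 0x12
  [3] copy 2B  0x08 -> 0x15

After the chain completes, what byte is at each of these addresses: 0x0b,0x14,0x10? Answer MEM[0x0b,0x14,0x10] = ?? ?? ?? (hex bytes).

#0 dst[0x06+7] := {0x8b,0x4a,0x7d,0x3e,0x19,0x2d,0xac}
#1 dst[0x10+3] := {0xa7,0x9d,0x8b}
#2 dst[0x12+8] := {0x4a,0x7d,0x3e,0x19,0x2d,0xac,0xa6,0x0d}
#3 dst[0x15+2] := {0x7d,0x3e}
query mem[0x0b]=0x2d, mem[0x14]=0x3e, mem[0x10]=0xa7

MEM[0x0b,0x14,0x10] = 2d 3e a7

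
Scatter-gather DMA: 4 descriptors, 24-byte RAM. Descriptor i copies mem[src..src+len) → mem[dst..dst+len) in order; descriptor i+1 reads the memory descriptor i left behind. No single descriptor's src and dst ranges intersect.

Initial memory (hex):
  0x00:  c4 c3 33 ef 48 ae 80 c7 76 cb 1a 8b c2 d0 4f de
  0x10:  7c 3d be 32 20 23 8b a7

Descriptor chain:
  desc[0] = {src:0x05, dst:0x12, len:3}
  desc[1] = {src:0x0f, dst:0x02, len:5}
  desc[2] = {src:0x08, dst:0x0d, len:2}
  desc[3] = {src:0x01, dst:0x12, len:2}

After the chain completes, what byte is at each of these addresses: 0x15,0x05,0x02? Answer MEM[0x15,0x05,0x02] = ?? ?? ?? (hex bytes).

MEM[0x15,0x05,0x02] = 23 ae de

  after D0: wrote 3B at 0x12 = ae80c7
  after D1: wrote 5B at 0x02 = de7c3dae80
  after D2: wrote 2B at 0x0d = 76cb
  after D3: wrote 2B at 0x12 = c3de
query mem[0x15]=0x23, mem[0x05]=0xae, mem[0x02]=0xde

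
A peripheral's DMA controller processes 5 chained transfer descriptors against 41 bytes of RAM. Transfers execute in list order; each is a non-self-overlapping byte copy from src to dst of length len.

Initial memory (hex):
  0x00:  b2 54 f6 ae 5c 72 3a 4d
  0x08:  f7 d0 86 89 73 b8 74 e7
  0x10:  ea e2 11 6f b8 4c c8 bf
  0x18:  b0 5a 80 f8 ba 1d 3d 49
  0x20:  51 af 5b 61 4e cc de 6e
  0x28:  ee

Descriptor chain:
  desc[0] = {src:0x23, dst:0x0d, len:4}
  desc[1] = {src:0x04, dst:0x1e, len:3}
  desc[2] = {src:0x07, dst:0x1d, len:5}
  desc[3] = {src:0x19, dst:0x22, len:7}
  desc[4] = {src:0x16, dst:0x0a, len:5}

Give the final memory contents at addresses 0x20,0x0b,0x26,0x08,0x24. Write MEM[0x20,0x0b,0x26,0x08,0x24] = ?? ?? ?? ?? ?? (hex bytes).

[0] 0x23->0x0d len=4 : 61 4e cc de
[1] 0x04->0x1e len=3 : 5c 72 3a
[2] 0x07->0x1d len=5 : 4d f7 d0 86 89
[3] 0x19->0x22 len=7 : 5a 80 f8 ba 4d f7 d0
[4] 0x16->0x0a len=5 : c8 bf b0 5a 80
query mem[0x20]=0x86, mem[0x0b]=0xbf, mem[0x26]=0x4d, mem[0x08]=0xf7, mem[0x24]=0xf8

MEM[0x20,0x0b,0x26,0x08,0x24] = 86 bf 4d f7 f8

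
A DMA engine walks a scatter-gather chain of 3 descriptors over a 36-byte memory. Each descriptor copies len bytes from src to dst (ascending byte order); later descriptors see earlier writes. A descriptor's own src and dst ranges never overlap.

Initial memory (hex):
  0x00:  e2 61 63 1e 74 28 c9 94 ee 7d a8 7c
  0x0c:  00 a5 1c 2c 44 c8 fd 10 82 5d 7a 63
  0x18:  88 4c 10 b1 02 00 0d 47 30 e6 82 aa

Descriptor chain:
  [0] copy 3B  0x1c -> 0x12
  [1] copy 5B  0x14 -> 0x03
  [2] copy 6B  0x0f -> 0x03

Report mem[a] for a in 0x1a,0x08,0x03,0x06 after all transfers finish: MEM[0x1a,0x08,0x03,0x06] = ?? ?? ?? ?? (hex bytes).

MEM[0x1a,0x08,0x03,0x06] = 10 0d 2c 02

  after D0: wrote 3B at 0x12 = 02000d
  after D1: wrote 5B at 0x03 = 0d5d7a6388
  after D2: wrote 6B at 0x03 = 2c44c802000d
query mem[0x1a]=0x10, mem[0x08]=0x0d, mem[0x03]=0x2c, mem[0x06]=0x02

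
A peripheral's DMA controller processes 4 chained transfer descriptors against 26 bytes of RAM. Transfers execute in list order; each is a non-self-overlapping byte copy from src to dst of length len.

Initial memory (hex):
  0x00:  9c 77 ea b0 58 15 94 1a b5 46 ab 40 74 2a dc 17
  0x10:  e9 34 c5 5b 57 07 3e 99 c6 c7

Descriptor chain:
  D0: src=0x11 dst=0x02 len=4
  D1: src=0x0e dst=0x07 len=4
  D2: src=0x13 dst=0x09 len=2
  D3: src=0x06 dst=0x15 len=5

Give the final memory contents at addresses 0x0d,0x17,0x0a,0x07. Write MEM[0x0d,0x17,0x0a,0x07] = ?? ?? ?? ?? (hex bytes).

[0] 0x11->0x02 len=4 : 34 c5 5b 57
[1] 0x0e->0x07 len=4 : dc 17 e9 34
[2] 0x13->0x09 len=2 : 5b 57
[3] 0x06->0x15 len=5 : 94 dc 17 5b 57
query mem[0x0d]=0x2a, mem[0x17]=0x17, mem[0x0a]=0x57, mem[0x07]=0xdc

MEM[0x0d,0x17,0x0a,0x07] = 2a 17 57 dc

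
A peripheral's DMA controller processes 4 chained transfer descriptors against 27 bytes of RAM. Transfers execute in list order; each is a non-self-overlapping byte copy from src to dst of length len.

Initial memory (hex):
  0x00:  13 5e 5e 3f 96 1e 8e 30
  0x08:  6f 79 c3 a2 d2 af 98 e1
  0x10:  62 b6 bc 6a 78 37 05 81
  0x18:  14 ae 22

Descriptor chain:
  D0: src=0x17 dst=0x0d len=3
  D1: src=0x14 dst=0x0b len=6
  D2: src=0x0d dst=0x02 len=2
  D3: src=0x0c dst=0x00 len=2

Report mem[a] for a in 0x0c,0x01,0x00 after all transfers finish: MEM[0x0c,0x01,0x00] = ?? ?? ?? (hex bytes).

MEM[0x0c,0x01,0x00] = 37 05 37

  after D0: wrote 3B at 0x0d = 8114ae
  after D1: wrote 6B at 0x0b = 7837058114ae
  after D2: wrote 2B at 0x02 = 0581
  after D3: wrote 2B at 0x00 = 3705
query mem[0x0c]=0x37, mem[0x01]=0x05, mem[0x00]=0x37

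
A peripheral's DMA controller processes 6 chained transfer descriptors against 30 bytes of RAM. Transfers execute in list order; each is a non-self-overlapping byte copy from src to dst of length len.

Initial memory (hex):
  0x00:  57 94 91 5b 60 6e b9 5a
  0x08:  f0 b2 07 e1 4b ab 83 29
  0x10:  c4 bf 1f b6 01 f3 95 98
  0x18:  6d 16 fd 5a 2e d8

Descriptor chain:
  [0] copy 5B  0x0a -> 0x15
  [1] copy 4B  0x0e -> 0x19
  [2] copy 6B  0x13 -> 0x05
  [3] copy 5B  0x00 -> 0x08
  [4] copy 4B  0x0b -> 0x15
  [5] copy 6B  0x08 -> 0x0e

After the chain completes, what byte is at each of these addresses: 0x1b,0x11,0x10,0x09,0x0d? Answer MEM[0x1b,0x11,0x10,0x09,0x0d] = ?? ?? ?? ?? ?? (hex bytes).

[0] 0x0a->0x15 len=5 : 07 e1 4b ab 83
[1] 0x0e->0x19 len=4 : 83 29 c4 bf
[2] 0x13->0x05 len=6 : b6 01 07 e1 4b ab
[3] 0x00->0x08 len=5 : 57 94 91 5b 60
[4] 0x0b->0x15 len=4 : 5b 60 ab 83
[5] 0x08->0x0e len=6 : 57 94 91 5b 60 ab
query mem[0x1b]=0xc4, mem[0x11]=0x5b, mem[0x10]=0x91, mem[0x09]=0x94, mem[0x0d]=0xab

MEM[0x1b,0x11,0x10,0x09,0x0d] = c4 5b 91 94 ab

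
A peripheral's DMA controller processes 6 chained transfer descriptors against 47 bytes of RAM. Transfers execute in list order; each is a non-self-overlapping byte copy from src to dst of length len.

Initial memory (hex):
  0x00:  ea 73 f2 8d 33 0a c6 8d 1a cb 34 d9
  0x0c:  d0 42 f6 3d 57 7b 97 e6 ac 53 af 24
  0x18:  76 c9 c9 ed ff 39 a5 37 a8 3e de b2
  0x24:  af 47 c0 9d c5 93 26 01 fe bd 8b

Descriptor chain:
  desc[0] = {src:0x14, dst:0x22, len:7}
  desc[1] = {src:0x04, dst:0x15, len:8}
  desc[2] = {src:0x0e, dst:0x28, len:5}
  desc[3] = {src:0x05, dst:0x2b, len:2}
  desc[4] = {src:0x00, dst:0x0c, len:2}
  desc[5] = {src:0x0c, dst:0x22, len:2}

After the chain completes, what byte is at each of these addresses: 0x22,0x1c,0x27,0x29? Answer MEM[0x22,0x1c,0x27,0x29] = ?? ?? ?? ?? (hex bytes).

MEM[0x22,0x1c,0x27,0x29] = ea d9 c9 3d

[0] 0x14->0x22 len=7 : ac 53 af 24 76 c9 c9
[1] 0x04->0x15 len=8 : 33 0a c6 8d 1a cb 34 d9
[2] 0x0e->0x28 len=5 : f6 3d 57 7b 97
[3] 0x05->0x2b len=2 : 0a c6
[4] 0x00->0x0c len=2 : ea 73
[5] 0x0c->0x22 len=2 : ea 73
query mem[0x22]=0xea, mem[0x1c]=0xd9, mem[0x27]=0xc9, mem[0x29]=0x3d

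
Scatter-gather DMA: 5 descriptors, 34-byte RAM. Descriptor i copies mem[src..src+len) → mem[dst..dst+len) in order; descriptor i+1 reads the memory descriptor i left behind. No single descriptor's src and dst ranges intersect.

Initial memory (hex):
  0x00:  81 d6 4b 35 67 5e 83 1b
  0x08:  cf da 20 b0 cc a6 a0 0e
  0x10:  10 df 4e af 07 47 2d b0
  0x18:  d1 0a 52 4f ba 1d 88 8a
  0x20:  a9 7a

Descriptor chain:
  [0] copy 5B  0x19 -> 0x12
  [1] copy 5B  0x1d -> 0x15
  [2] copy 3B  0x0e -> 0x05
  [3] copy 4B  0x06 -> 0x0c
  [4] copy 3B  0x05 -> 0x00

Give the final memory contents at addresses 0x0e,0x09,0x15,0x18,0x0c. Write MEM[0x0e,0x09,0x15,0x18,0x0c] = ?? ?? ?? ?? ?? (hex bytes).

MEM[0x0e,0x09,0x15,0x18,0x0c] = cf da 1d a9 0e

[0] 0x19->0x12 len=5 : 0a 52 4f ba 1d
[1] 0x1d->0x15 len=5 : 1d 88 8a a9 7a
[2] 0x0e->0x05 len=3 : a0 0e 10
[3] 0x06->0x0c len=4 : 0e 10 cf da
[4] 0x05->0x00 len=3 : a0 0e 10
query mem[0x0e]=0xcf, mem[0x09]=0xda, mem[0x15]=0x1d, mem[0x18]=0xa9, mem[0x0c]=0x0e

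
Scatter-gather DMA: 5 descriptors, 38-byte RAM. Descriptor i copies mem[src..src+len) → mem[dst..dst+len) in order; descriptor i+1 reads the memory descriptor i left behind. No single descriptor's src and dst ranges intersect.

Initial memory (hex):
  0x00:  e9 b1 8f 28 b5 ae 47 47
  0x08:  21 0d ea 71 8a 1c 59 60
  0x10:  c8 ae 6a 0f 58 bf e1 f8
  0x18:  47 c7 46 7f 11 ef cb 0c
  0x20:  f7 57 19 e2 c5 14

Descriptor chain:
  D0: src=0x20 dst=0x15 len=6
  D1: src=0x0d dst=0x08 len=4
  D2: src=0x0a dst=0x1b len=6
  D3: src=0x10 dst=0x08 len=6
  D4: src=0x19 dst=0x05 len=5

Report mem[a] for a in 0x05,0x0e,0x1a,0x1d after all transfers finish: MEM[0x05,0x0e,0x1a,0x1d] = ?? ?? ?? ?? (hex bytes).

#0 dst[0x15+6] := {0xf7,0x57,0x19,0xe2,0xc5,0x14}
#1 dst[0x08+4] := {0x1c,0x59,0x60,0xc8}
#2 dst[0x1b+6] := {0x60,0xc8,0x8a,0x1c,0x59,0x60}
#3 dst[0x08+6] := {0xc8,0xae,0x6a,0x0f,0x58,0xf7}
#4 dst[0x05+5] := {0xc5,0x14,0x60,0xc8,0x8a}
query mem[0x05]=0xc5, mem[0x0e]=0x59, mem[0x1a]=0x14, mem[0x1d]=0x8a

MEM[0x05,0x0e,0x1a,0x1d] = c5 59 14 8a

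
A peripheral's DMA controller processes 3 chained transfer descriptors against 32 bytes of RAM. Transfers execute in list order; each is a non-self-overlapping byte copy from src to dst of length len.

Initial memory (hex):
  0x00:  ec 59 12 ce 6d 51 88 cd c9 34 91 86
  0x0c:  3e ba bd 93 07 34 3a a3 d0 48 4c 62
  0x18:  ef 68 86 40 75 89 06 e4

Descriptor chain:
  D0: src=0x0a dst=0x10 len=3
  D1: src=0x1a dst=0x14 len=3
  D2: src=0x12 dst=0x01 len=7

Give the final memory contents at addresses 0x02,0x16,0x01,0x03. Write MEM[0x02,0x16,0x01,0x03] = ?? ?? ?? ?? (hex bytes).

  after D0: wrote 3B at 0x10 = 91863e
  after D1: wrote 3B at 0x14 = 864075
  after D2: wrote 7B at 0x01 = 3ea386407562ef
query mem[0x02]=0xa3, mem[0x16]=0x75, mem[0x01]=0x3e, mem[0x03]=0x86

MEM[0x02,0x16,0x01,0x03] = a3 75 3e 86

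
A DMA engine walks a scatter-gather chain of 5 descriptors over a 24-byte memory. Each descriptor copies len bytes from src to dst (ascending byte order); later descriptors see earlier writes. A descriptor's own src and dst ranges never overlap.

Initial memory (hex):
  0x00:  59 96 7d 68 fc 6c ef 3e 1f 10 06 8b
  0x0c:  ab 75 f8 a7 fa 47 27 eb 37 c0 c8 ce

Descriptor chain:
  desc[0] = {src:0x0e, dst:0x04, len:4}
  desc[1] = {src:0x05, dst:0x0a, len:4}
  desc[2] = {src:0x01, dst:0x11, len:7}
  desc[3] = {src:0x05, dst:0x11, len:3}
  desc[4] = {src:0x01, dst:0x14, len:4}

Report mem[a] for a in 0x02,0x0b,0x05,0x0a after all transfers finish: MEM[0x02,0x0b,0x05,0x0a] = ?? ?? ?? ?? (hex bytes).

D0: mem[0x04..0x07] <- [f8 a7 fa 47]
D1: mem[0x0a..0x0d] <- [a7 fa 47 1f]
D2: mem[0x11..0x17] <- [96 7d 68 f8 a7 fa 47]
D3: mem[0x11..0x13] <- [a7 fa 47]
D4: mem[0x14..0x17] <- [96 7d 68 f8]
query mem[0x02]=0x7d, mem[0x0b]=0xfa, mem[0x05]=0xa7, mem[0x0a]=0xa7

MEM[0x02,0x0b,0x05,0x0a] = 7d fa a7 a7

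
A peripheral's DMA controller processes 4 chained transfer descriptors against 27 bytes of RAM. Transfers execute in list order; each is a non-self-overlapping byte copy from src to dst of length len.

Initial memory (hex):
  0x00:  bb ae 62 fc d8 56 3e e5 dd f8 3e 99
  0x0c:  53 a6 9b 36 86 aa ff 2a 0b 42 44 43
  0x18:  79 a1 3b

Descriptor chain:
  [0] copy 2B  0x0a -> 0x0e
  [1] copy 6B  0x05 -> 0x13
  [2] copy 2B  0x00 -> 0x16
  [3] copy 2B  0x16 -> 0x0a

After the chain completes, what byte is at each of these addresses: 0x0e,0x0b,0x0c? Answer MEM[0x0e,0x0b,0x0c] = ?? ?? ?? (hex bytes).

MEM[0x0e,0x0b,0x0c] = 3e ae 53

  after D0: wrote 2B at 0x0e = 3e99
  after D1: wrote 6B at 0x13 = 563ee5ddf83e
  after D2: wrote 2B at 0x16 = bbae
  after D3: wrote 2B at 0x0a = bbae
query mem[0x0e]=0x3e, mem[0x0b]=0xae, mem[0x0c]=0x53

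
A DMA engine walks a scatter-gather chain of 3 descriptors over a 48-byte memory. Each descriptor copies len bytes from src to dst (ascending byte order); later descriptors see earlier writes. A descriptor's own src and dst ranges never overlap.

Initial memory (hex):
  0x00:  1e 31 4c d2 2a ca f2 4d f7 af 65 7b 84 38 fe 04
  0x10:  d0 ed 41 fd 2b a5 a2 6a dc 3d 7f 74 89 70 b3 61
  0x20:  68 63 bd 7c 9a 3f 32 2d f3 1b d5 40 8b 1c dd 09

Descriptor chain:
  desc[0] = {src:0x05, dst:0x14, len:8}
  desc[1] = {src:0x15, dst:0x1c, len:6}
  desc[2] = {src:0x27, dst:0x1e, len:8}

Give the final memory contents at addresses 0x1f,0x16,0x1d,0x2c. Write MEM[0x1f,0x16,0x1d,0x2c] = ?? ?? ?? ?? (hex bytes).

[0] 0x05->0x14 len=8 : ca f2 4d f7 af 65 7b 84
[1] 0x15->0x1c len=6 : f2 4d f7 af 65 7b
[2] 0x27->0x1e len=8 : 2d f3 1b d5 40 8b 1c dd
query mem[0x1f]=0xf3, mem[0x16]=0x4d, mem[0x1d]=0x4d, mem[0x2c]=0x8b

MEM[0x1f,0x16,0x1d,0x2c] = f3 4d 4d 8b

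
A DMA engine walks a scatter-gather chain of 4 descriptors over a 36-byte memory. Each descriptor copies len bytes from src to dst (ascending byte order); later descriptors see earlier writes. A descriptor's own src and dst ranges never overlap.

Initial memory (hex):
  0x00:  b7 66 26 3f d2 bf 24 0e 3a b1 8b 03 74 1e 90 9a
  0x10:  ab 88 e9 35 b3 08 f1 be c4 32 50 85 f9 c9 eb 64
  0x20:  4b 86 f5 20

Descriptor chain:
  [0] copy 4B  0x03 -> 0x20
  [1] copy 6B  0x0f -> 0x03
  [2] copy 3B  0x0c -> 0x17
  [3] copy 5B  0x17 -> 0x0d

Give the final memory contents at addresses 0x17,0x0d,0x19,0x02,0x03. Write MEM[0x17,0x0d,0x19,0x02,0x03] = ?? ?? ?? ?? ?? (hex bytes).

MEM[0x17,0x0d,0x19,0x02,0x03] = 74 74 90 26 9a

D0: mem[0x20..0x23] <- [3f d2 bf 24]
D1: mem[0x03..0x08] <- [9a ab 88 e9 35 b3]
D2: mem[0x17..0x19] <- [74 1e 90]
D3: mem[0x0d..0x11] <- [74 1e 90 50 85]
query mem[0x17]=0x74, mem[0x0d]=0x74, mem[0x19]=0x90, mem[0x02]=0x26, mem[0x03]=0x9a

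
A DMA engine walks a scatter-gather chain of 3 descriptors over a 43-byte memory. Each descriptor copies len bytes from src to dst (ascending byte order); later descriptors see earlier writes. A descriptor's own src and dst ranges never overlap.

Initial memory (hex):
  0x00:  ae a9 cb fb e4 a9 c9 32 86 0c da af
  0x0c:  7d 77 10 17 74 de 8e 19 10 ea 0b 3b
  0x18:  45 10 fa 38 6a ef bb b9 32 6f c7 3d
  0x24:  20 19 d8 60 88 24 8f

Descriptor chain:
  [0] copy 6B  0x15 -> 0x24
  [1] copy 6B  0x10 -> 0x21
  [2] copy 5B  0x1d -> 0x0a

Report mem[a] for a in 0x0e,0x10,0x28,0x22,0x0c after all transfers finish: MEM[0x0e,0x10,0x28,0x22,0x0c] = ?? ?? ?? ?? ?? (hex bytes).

#0 dst[0x24+6] := {0xea,0x0b,0x3b,0x45,0x10,0xfa}
#1 dst[0x21+6] := {0x74,0xde,0x8e,0x19,0x10,0xea}
#2 dst[0x0a+5] := {0xef,0xbb,0xb9,0x32,0x74}
query mem[0x0e]=0x74, mem[0x10]=0x74, mem[0x28]=0x10, mem[0x22]=0xde, mem[0x0c]=0xb9

MEM[0x0e,0x10,0x28,0x22,0x0c] = 74 74 10 de b9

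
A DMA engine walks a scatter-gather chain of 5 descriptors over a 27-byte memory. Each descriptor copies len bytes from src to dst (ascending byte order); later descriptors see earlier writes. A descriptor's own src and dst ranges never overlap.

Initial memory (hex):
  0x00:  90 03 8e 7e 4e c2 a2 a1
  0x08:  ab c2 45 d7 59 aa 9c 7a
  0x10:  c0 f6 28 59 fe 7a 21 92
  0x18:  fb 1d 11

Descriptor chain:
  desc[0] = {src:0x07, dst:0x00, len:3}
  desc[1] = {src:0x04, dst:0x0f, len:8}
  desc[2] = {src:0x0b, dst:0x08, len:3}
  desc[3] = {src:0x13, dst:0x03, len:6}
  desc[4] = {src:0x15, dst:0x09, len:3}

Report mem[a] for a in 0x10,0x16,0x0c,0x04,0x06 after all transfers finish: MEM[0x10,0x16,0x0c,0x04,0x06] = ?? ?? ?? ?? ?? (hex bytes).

#0 dst[0x00+3] := {0xa1,0xab,0xc2}
#1 dst[0x0f+8] := {0x4e,0xc2,0xa2,0xa1,0xab,0xc2,0x45,0xd7}
#2 dst[0x08+3] := {0xd7,0x59,0xaa}
#3 dst[0x03+6] := {0xab,0xc2,0x45,0xd7,0x92,0xfb}
#4 dst[0x09+3] := {0x45,0xd7,0x92}
query mem[0x10]=0xc2, mem[0x16]=0xd7, mem[0x0c]=0x59, mem[0x04]=0xc2, mem[0x06]=0xd7

MEM[0x10,0x16,0x0c,0x04,0x06] = c2 d7 59 c2 d7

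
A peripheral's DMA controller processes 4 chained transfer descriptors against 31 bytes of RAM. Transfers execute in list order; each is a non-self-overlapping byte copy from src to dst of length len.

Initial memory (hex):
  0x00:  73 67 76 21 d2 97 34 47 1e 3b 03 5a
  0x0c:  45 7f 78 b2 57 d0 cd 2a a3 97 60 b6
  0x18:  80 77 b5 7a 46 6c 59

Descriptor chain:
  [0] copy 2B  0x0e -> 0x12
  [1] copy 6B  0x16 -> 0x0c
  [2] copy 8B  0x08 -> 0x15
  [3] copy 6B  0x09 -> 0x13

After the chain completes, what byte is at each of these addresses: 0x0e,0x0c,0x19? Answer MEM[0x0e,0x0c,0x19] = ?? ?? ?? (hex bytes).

[0] 0x0e->0x12 len=2 : 78 b2
[1] 0x16->0x0c len=6 : 60 b6 80 77 b5 7a
[2] 0x08->0x15 len=8 : 1e 3b 03 5a 60 b6 80 77
[3] 0x09->0x13 len=6 : 3b 03 5a 60 b6 80
query mem[0x0e]=0x80, mem[0x0c]=0x60, mem[0x19]=0x60

MEM[0x0e,0x0c,0x19] = 80 60 60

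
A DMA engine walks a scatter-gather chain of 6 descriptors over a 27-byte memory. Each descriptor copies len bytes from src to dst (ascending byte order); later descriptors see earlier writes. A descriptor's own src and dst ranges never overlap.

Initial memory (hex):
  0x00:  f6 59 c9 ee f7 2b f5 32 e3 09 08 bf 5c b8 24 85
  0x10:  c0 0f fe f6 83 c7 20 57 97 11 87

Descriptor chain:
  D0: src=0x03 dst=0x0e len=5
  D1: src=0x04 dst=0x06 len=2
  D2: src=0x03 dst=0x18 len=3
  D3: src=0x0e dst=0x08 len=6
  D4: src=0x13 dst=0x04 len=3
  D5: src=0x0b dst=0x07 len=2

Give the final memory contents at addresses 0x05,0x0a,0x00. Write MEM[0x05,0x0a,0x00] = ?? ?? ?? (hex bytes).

#0 dst[0x0e+5] := {0xee,0xf7,0x2b,0xf5,0x32}
#1 dst[0x06+2] := {0xf7,0x2b}
#2 dst[0x18+3] := {0xee,0xf7,0x2b}
#3 dst[0x08+6] := {0xee,0xf7,0x2b,0xf5,0x32,0xf6}
#4 dst[0x04+3] := {0xf6,0x83,0xc7}
#5 dst[0x07+2] := {0xf5,0x32}
query mem[0x05]=0x83, mem[0x0a]=0x2b, mem[0x00]=0xf6

MEM[0x05,0x0a,0x00] = 83 2b f6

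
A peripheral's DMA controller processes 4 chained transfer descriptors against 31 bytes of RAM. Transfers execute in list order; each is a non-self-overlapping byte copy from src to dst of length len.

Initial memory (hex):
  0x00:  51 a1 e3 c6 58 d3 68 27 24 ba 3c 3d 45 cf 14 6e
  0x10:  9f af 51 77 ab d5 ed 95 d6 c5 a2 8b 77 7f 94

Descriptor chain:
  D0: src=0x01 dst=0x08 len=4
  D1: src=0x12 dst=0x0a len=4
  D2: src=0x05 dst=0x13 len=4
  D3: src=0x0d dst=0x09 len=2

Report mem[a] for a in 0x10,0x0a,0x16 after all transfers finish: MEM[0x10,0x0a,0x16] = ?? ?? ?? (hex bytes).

MEM[0x10,0x0a,0x16] = 9f 14 a1

[0] 0x01->0x08 len=4 : a1 e3 c6 58
[1] 0x12->0x0a len=4 : 51 77 ab d5
[2] 0x05->0x13 len=4 : d3 68 27 a1
[3] 0x0d->0x09 len=2 : d5 14
query mem[0x10]=0x9f, mem[0x0a]=0x14, mem[0x16]=0xa1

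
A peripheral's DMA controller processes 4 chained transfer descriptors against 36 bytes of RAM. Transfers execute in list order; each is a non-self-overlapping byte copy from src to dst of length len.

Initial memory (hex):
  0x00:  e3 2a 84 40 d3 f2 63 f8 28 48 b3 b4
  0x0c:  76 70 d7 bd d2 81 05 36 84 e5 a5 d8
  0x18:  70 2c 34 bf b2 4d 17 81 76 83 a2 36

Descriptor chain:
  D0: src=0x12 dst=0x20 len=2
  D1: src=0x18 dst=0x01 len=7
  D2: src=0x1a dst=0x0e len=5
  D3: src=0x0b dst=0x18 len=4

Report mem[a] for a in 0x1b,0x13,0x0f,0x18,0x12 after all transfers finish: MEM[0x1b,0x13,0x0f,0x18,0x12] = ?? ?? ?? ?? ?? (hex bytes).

#0 dst[0x20+2] := {0x05,0x36}
#1 dst[0x01+7] := {0x70,0x2c,0x34,0xbf,0xb2,0x4d,0x17}
#2 dst[0x0e+5] := {0x34,0xbf,0xb2,0x4d,0x17}
#3 dst[0x18+4] := {0xb4,0x76,0x70,0x34}
query mem[0x1b]=0x34, mem[0x13]=0x36, mem[0x0f]=0xbf, mem[0x18]=0xb4, mem[0x12]=0x17

MEM[0x1b,0x13,0x0f,0x18,0x12] = 34 36 bf b4 17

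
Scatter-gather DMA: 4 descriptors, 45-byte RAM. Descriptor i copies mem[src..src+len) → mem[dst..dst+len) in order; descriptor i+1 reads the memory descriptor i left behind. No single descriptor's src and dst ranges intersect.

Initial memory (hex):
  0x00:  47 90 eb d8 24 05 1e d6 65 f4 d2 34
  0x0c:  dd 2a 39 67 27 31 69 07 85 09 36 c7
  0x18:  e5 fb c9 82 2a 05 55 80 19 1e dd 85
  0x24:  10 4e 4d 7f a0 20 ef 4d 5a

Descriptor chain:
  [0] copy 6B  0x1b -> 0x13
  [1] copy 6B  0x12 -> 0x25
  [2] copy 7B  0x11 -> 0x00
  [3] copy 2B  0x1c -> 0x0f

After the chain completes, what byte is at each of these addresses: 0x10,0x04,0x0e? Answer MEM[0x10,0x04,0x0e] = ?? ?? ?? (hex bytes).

MEM[0x10,0x04,0x0e] = 05 05 39

D0: mem[0x13..0x18] <- [82 2a 05 55 80 19]
D1: mem[0x25..0x2a] <- [69 82 2a 05 55 80]
D2: mem[0x00..0x06] <- [31 69 82 2a 05 55 80]
D3: mem[0x0f..0x10] <- [2a 05]
query mem[0x10]=0x05, mem[0x04]=0x05, mem[0x0e]=0x39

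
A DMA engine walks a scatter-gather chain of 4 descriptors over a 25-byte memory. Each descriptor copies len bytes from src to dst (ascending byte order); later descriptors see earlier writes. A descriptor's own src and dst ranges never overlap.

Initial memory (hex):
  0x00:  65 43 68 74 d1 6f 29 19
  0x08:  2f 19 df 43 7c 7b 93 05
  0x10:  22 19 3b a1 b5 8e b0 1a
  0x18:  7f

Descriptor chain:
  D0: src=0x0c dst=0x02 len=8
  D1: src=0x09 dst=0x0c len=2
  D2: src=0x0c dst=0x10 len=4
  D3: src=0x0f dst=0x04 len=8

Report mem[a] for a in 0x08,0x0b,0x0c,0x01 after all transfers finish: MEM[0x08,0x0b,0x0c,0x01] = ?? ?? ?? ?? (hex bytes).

#0 dst[0x02+8] := {0x7c,0x7b,0x93,0x05,0x22,0x19,0x3b,0xa1}
#1 dst[0x0c+2] := {0xa1,0xdf}
#2 dst[0x10+4] := {0xa1,0xdf,0x93,0x05}
#3 dst[0x04+8] := {0x05,0xa1,0xdf,0x93,0x05,0xb5,0x8e,0xb0}
query mem[0x08]=0x05, mem[0x0b]=0xb0, mem[0x0c]=0xa1, mem[0x01]=0x43

MEM[0x08,0x0b,0x0c,0x01] = 05 b0 a1 43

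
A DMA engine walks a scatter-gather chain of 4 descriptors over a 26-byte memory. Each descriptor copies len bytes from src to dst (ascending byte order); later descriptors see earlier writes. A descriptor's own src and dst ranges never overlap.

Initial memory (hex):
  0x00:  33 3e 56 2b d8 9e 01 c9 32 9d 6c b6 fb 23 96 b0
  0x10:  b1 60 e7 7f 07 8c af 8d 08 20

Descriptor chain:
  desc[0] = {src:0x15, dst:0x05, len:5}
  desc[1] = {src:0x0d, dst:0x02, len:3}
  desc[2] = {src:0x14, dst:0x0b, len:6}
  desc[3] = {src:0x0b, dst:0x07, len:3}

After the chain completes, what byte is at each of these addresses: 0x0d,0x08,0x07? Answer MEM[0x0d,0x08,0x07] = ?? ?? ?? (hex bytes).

MEM[0x0d,0x08,0x07] = af 8c 07

#0 dst[0x05+5] := {0x8c,0xaf,0x8d,0x08,0x20}
#1 dst[0x02+3] := {0x23,0x96,0xb0}
#2 dst[0x0b+6] := {0x07,0x8c,0xaf,0x8d,0x08,0x20}
#3 dst[0x07+3] := {0x07,0x8c,0xaf}
query mem[0x0d]=0xaf, mem[0x08]=0x8c, mem[0x07]=0x07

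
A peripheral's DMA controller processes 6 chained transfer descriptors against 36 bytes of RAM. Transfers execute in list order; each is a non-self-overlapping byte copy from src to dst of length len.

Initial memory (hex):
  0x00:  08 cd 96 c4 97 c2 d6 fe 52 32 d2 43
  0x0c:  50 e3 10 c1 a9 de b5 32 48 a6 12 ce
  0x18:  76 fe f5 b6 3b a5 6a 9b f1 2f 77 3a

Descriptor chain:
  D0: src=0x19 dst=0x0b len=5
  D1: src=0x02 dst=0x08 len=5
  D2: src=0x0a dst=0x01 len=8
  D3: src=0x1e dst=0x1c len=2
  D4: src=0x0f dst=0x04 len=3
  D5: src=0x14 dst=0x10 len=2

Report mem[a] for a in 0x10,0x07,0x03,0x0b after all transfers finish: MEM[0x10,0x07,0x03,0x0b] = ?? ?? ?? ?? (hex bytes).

#0 dst[0x0b+5] := {0xfe,0xf5,0xb6,0x3b,0xa5}
#1 dst[0x08+5] := {0x96,0xc4,0x97,0xc2,0xd6}
#2 dst[0x01+8] := {0x97,0xc2,0xd6,0xb6,0x3b,0xa5,0xa9,0xde}
#3 dst[0x1c+2] := {0x6a,0x9b}
#4 dst[0x04+3] := {0xa5,0xa9,0xde}
#5 dst[0x10+2] := {0x48,0xa6}
query mem[0x10]=0x48, mem[0x07]=0xa9, mem[0x03]=0xd6, mem[0x0b]=0xc2

MEM[0x10,0x07,0x03,0x0b] = 48 a9 d6 c2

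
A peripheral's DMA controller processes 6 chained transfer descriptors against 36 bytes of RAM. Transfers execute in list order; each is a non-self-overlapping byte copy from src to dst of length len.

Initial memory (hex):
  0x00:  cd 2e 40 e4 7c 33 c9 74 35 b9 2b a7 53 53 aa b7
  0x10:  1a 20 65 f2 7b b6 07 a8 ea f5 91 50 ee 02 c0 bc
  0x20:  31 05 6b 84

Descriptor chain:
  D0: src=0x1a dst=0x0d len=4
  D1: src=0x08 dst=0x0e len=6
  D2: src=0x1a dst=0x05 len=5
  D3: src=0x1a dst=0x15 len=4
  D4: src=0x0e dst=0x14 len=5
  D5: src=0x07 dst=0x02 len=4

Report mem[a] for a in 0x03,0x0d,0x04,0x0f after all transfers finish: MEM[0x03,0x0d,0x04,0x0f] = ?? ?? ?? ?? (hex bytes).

MEM[0x03,0x0d,0x04,0x0f] = 02 91 c0 b9

  after D0: wrote 4B at 0x0d = 9150ee02
  after D1: wrote 6B at 0x0e = 35b92ba75391
  after D2: wrote 5B at 0x05 = 9150ee02c0
  after D3: wrote 4B at 0x15 = 9150ee02
  after D4: wrote 5B at 0x14 = 35b92ba753
  after D5: wrote 4B at 0x02 = ee02c02b
query mem[0x03]=0x02, mem[0x0d]=0x91, mem[0x04]=0xc0, mem[0x0f]=0xb9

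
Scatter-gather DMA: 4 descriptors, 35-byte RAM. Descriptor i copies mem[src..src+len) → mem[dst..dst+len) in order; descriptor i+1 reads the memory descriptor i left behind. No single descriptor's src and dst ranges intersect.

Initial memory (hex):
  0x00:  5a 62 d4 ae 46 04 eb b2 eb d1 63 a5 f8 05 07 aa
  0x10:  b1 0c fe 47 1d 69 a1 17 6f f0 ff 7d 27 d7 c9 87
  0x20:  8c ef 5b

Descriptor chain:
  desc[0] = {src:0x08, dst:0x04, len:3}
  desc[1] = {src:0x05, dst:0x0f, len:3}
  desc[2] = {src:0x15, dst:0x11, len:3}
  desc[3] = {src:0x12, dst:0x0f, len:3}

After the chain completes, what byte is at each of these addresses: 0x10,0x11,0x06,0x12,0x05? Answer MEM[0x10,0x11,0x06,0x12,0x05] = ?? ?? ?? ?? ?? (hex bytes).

#0 dst[0x04+3] := {0xeb,0xd1,0x63}
#1 dst[0x0f+3] := {0xd1,0x63,0xb2}
#2 dst[0x11+3] := {0x69,0xa1,0x17}
#3 dst[0x0f+3] := {0xa1,0x17,0x1d}
query mem[0x10]=0x17, mem[0x11]=0x1d, mem[0x06]=0x63, mem[0x12]=0xa1, mem[0x05]=0xd1

MEM[0x10,0x11,0x06,0x12,0x05] = 17 1d 63 a1 d1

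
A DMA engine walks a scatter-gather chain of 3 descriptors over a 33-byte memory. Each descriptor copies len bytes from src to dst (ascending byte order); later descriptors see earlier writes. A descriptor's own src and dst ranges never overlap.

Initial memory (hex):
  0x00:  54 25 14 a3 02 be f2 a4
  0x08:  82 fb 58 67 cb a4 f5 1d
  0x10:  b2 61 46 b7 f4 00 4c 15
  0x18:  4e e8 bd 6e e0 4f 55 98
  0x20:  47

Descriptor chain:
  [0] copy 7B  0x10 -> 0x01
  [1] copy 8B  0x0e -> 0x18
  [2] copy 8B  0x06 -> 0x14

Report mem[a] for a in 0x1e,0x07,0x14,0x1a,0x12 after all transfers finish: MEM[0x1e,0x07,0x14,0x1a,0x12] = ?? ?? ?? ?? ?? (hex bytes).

MEM[0x1e,0x07,0x14,0x1a,0x12] = f4 4c 00 cb 46

  after D0: wrote 7B at 0x01 = b26146b7f4004c
  after D1: wrote 8B at 0x18 = f51db26146b7f400
  after D2: wrote 8B at 0x14 = 004c82fb5867cba4
query mem[0x1e]=0xf4, mem[0x07]=0x4c, mem[0x14]=0x00, mem[0x1a]=0xcb, mem[0x12]=0x46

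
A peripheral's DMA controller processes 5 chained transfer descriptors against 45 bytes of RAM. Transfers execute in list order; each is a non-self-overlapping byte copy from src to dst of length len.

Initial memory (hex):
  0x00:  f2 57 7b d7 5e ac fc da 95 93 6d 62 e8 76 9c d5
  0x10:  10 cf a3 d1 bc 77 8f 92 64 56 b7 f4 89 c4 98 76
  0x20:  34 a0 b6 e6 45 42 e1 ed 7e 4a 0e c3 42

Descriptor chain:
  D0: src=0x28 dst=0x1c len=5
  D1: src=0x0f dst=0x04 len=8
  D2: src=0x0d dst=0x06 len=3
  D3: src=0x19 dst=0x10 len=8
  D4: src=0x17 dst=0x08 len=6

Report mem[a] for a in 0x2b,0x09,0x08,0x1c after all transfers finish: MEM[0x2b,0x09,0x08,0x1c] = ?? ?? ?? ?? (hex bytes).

MEM[0x2b,0x09,0x08,0x1c] = c3 64 42 7e

[0] 0x28->0x1c len=5 : 7e 4a 0e c3 42
[1] 0x0f->0x04 len=8 : d5 10 cf a3 d1 bc 77 8f
[2] 0x0d->0x06 len=3 : 76 9c d5
[3] 0x19->0x10 len=8 : 56 b7 f4 7e 4a 0e c3 42
[4] 0x17->0x08 len=6 : 42 64 56 b7 f4 7e
query mem[0x2b]=0xc3, mem[0x09]=0x64, mem[0x08]=0x42, mem[0x1c]=0x7e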